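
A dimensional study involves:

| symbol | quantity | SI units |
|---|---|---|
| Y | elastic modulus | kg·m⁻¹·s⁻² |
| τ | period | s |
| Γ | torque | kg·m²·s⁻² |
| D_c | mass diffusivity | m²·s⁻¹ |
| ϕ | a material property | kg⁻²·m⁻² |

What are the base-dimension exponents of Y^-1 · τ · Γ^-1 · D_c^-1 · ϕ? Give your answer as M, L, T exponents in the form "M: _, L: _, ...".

M: -4, L: -5, T: 6

Collect each base-dimension exponent across the product:
  M: −(1) + (0) − (1) − (0) + (-2) = -4
  L: −(-1) + (0) − (2) − (2) + (-2) = -5
  T: −(-2) + (1) − (-2) − (-1) + (0) = 6
So the dimensions are [M⁻⁴ L⁻⁵ T⁶].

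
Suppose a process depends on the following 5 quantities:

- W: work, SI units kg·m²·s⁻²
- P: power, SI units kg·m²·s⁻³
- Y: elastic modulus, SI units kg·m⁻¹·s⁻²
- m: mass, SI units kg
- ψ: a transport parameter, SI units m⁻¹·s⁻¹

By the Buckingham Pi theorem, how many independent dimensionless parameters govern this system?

There are 5 variables and 3 base dimensions (M, L, T).
The dimension matrix has rank 3.
Independent dimensionless groups: 5 − 3 = 2.

2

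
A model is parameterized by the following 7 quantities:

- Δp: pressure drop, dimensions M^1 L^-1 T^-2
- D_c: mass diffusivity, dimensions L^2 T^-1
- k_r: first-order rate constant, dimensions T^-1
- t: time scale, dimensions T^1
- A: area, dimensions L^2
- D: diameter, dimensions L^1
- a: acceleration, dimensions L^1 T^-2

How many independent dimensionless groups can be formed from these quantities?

4

There are 7 variables and 3 base dimensions (M, L, T).
The dimension matrix has rank 3.
Independent dimensionless groups: 7 − 3 = 4.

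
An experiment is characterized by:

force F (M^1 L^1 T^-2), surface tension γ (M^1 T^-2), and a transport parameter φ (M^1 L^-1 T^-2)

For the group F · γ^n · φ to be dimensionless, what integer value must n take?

Balance the M exponent: (1)·n from γ, plus (1) + (1) = 2 from the rest, must sum to zero.
n + 2 = 0, so n = -2.

-2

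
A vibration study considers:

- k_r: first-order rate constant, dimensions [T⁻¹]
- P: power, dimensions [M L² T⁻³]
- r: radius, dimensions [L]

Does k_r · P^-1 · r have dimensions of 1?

no

Sum the exponent of each base dimension across the product:
  M: [k_r]_M − [P]_M + [r]_M = (0) − (1) + (0) = -1
  L: [k_r]_L − [P]_L + [r]_L = (0) − (2) + (1) = -1
  T: [k_r]_T − [P]_T + [r]_T = (-1) − (-3) + (0) = 2
Net dimensions [M⁻¹ L⁻¹ T²] ≠ [1] — not dimensionless.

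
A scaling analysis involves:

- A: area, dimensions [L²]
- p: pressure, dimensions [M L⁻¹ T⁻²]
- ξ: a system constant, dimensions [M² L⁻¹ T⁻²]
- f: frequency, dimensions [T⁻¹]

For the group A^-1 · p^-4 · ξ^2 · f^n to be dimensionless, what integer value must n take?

4

Balance the T exponent: (-1)·n from f, plus −(0) − 4·(-2) + 2·(-2) = 4 from the rest, must sum to zero.
−n + 4 = 0, so n = 4.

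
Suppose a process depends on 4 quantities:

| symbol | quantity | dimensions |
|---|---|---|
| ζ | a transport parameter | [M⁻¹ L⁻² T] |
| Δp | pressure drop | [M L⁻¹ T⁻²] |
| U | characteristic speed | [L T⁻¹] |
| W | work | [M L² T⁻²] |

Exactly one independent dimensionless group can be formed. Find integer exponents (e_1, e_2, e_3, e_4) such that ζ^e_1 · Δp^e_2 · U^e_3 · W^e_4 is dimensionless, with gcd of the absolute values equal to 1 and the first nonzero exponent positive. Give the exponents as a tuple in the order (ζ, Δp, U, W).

(3, -1, -3, 4)

M: e_1·(-1) + e_2·(1) + e_3·(0) + e_4·(1) = 0
L: e_1·(-2) + e_2·(-1) + e_3·(1) + e_4·(2) = 0
T: e_1·(1) + e_2·(-2) + e_3·(-1) + e_4·(-2) = 0
Solving this homogeneous linear system for the smallest-integer solution (first nonzero entry positive) gives (3, -1, -3, 4).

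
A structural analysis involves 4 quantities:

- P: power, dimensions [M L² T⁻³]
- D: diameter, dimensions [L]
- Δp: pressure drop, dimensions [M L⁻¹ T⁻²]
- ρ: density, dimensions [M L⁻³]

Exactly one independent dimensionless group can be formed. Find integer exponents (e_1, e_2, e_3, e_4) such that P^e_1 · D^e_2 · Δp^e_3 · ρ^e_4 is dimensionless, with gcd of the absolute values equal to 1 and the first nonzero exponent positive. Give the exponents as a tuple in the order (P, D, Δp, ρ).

M: e_1·(1) + e_2·(0) + e_3·(1) + e_4·(1) = 0
L: e_1·(2) + e_2·(1) + e_3·(-1) + e_4·(-3) = 0
T: e_1·(-3) + e_2·(0) + e_3·(-2) + e_4·(0) = 0
Solving this homogeneous linear system for the smallest-integer solution (first nonzero entry positive) gives (2, -4, -3, 1).

(2, -4, -3, 1)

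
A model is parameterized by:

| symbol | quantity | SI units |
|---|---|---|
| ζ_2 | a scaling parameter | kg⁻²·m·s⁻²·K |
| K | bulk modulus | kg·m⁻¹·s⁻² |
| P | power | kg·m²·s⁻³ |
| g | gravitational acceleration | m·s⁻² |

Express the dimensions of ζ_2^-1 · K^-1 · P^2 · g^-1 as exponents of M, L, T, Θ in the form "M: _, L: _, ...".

M: 3, L: 3, T: 0, Θ: -1

Collect each base-dimension exponent across the product:
  M: −(-2) − (1) + 2·(1) − (0) = 3
  L: −(1) − (-1) + 2·(2) − (1) = 3
  T: −(-2) − (-2) + 2·(-3) − (-2) = 0
  Θ: −(1) − (0) + 2·(0) − (0) = -1
So the dimensions are [M³ L³ Θ⁻¹].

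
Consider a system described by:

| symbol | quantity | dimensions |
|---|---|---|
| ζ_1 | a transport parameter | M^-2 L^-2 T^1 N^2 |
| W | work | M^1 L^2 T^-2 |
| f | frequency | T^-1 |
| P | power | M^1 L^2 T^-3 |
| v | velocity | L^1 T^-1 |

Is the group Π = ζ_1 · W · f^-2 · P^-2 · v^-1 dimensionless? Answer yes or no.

no

Sum the exponent of each base dimension across the product:
  M: [ζ_1]_M + [W]_M − 2·[f]_M − 2·[P]_M − [v]_M = (-2) + (1) − 2·(0) − 2·(1) − (0) = -3
  L: [ζ_1]_L + [W]_L − 2·[f]_L − 2·[P]_L − [v]_L = (-2) + (2) − 2·(0) − 2·(2) − (1) = -5
  T: [ζ_1]_T + [W]_T − 2·[f]_T − 2·[P]_T − [v]_T = (1) + (-2) − 2·(-1) − 2·(-3) − (-1) = 8
  N: [ζ_1]_N + [W]_N − 2·[f]_N − 2·[P]_N − [v]_N = (2) + (0) − 2·(0) − 2·(0) − (0) = 2
Net dimensions [M⁻³ L⁻⁵ T⁸ N²] ≠ [1] — not dimensionless.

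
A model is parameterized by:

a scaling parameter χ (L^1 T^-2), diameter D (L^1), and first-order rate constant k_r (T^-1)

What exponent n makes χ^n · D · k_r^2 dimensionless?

Balance the L exponent: (1)·n from χ, plus (1) + 2·(0) = 1 from the rest, must sum to zero.
n + 1 = 0, so n = -1.

-1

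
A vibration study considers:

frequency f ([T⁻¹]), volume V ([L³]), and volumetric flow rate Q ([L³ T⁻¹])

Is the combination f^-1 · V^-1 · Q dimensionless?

Sum the exponent of each base dimension across the product:
  L: −[f]_L − [V]_L + [Q]_L = −(0) − (3) + (3) = 0
  T: −[f]_T − [V]_T + [Q]_T = −(-1) − (0) + (-1) = 0
All base exponents vanish — dimensionless.

yes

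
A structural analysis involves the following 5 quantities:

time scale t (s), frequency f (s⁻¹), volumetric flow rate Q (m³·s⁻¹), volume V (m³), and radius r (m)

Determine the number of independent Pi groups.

3

There are 5 variables and 2 base dimensions (L, T).
The dimension matrix has rank 2.
Independent dimensionless groups: 5 − 2 = 3.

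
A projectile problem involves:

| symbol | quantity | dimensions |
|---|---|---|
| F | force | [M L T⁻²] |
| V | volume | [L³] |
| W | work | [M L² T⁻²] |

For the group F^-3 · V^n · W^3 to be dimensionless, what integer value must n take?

Balance the L exponent: (3)·n from V, plus −3·(1) + 3·(2) = 3 from the rest, must sum to zero.
3n + 3 = 0, so n = -1.

-1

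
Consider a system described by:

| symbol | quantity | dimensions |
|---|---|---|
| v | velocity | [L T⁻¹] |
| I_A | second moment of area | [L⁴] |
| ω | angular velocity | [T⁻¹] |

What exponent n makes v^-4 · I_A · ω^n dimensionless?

4

Balance the T exponent: (-1)·n from ω, plus −4·(-1) + (0) = 4 from the rest, must sum to zero.
−n + 4 = 0, so n = 4.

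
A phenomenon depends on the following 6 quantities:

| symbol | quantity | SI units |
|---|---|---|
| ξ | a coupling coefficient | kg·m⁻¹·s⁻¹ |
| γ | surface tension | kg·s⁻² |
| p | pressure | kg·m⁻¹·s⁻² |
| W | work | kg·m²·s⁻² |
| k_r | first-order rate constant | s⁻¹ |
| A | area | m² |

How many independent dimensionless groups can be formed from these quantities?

There are 6 variables and 3 base dimensions (M, L, T).
The dimension matrix has rank 3.
Independent dimensionless groups: 6 − 3 = 3.

3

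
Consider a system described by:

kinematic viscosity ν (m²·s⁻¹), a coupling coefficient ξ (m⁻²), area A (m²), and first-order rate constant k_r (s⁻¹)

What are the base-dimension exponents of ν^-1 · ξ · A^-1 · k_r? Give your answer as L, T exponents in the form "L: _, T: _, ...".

L: -6, T: 0

Collect each base-dimension exponent across the product:
  L: −(2) + (-2) − (2) + (0) = -6
  T: −(-1) + (0) − (0) + (-1) = 0
So the dimensions are [L⁻⁶].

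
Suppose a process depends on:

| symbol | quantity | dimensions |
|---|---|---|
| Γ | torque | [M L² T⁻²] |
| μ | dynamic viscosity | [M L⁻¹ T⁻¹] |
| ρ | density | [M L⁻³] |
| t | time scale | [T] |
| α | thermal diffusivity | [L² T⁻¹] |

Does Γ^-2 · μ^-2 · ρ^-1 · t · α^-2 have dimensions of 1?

no

Sum the exponent of each base dimension across the product:
  M: −2·[Γ]_M − 2·[μ]_M − [ρ]_M + [t]_M − 2·[α]_M = −2·(1) − 2·(1) − (1) + (0) − 2·(0) = -5
  L: −2·[Γ]_L − 2·[μ]_L − [ρ]_L + [t]_L − 2·[α]_L = −2·(2) − 2·(-1) − (-3) + (0) − 2·(2) = -3
  T: −2·[Γ]_T − 2·[μ]_T − [ρ]_T + [t]_T − 2·[α]_T = −2·(-2) − 2·(-1) − (0) + (1) − 2·(-1) = 9
Net dimensions [M⁻⁵ L⁻³ T⁹] ≠ [1] — not dimensionless.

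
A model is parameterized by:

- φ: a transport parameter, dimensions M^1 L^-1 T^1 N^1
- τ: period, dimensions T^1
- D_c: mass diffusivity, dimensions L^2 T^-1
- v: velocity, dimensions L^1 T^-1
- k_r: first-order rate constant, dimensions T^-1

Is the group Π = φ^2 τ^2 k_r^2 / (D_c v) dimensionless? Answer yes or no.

no

Sum the exponent of each base dimension across the product:
  M: 2·[φ]_M + 2·[τ]_M − [D_c]_M − [v]_M + 2·[k_r]_M = 2·(1) + 2·(0) − (0) − (0) + 2·(0) = 2
  L: 2·[φ]_L + 2·[τ]_L − [D_c]_L − [v]_L + 2·[k_r]_L = 2·(-1) + 2·(0) − (2) − (1) + 2·(0) = -5
  T: 2·[φ]_T + 2·[τ]_T − [D_c]_T − [v]_T + 2·[k_r]_T = 2·(1) + 2·(1) − (-1) − (-1) + 2·(-1) = 4
  N: 2·[φ]_N + 2·[τ]_N − [D_c]_N − [v]_N + 2·[k_r]_N = 2·(1) + 2·(0) − (0) − (0) + 2·(0) = 2
Net dimensions [M² L⁻⁵ T⁴ N²] ≠ [1] — not dimensionless.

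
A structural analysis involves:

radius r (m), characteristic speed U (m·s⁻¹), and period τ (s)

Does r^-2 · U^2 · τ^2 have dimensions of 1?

Sum the exponent of each base dimension across the product:
  M: −2·[r]_M + 2·[U]_M + 2·[τ]_M = −2·(0) + 2·(0) + 2·(0) = 0
  L: −2·[r]_L + 2·[U]_L + 2·[τ]_L = −2·(1) + 2·(1) + 2·(0) = 0
  T: −2·[r]_T + 2·[U]_T + 2·[τ]_T = −2·(0) + 2·(-1) + 2·(1) = 0
All base exponents vanish — dimensionless.

yes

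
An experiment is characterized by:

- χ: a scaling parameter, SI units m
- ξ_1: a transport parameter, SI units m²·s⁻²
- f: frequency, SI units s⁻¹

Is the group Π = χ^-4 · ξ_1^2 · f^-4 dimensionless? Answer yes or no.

yes

Sum the exponent of each base dimension across the product:
  L: −4·[χ]_L + 2·[ξ_1]_L − 4·[f]_L = −4·(1) + 2·(2) − 4·(0) = 0
  T: −4·[χ]_T + 2·[ξ_1]_T − 4·[f]_T = −4·(0) + 2·(-2) − 4·(-1) = 0
All base exponents vanish — dimensionless.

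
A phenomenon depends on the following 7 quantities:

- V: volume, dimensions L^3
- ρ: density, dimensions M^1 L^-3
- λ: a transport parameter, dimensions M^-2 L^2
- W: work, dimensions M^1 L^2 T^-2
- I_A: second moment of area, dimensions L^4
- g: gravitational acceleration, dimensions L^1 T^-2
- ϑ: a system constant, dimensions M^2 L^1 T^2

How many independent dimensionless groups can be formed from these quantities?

4

There are 7 variables and 3 base dimensions (M, L, T).
The dimension matrix has rank 3.
Independent dimensionless groups: 7 − 3 = 4.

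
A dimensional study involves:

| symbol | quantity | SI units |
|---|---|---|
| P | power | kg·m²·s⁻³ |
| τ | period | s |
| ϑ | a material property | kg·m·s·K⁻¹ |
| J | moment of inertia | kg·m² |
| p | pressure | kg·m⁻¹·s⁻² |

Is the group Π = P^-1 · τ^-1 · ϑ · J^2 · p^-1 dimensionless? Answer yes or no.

Sum the exponent of each base dimension across the product:
  M: −[P]_M − [τ]_M + [ϑ]_M + 2·[J]_M − [p]_M = −(1) − (0) + (1) + 2·(1) − (1) = 1
  L: −[P]_L − [τ]_L + [ϑ]_L + 2·[J]_L − [p]_L = −(2) − (0) + (1) + 2·(2) − (-1) = 4
  T: −[P]_T − [τ]_T + [ϑ]_T + 2·[J]_T − [p]_T = −(-3) − (1) + (1) + 2·(0) − (-2) = 5
  Θ: −[P]_Θ − [τ]_Θ + [ϑ]_Θ + 2·[J]_Θ − [p]_Θ = −(0) − (0) + (-1) + 2·(0) − (0) = -1
Net dimensions [M L⁴ T⁵ Θ⁻¹] ≠ [1] — not dimensionless.

no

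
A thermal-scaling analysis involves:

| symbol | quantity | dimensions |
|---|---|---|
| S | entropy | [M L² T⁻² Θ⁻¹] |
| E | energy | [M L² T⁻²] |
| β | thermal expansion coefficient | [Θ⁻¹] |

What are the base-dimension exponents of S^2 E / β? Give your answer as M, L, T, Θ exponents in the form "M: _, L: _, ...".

M: 3, L: 6, T: -6, Θ: -1

Collect each base-dimension exponent across the product:
  M: 2·(1) + (1) − (0) = 3
  L: 2·(2) + (2) − (0) = 6
  T: 2·(-2) + (-2) − (0) = -6
  Θ: 2·(-1) + (0) − (-1) = -1
So the dimensions are [M³ L⁶ T⁻⁶ Θ⁻¹].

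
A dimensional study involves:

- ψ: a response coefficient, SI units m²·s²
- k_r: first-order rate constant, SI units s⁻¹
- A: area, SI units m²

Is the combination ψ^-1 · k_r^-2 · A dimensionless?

yes

Sum the exponent of each base dimension across the product:
  L: −[ψ]_L − 2·[k_r]_L + [A]_L = −(2) − 2·(0) + (2) = 0
  T: −[ψ]_T − 2·[k_r]_T + [A]_T = −(2) − 2·(-1) + (0) = 0
All base exponents vanish — dimensionless.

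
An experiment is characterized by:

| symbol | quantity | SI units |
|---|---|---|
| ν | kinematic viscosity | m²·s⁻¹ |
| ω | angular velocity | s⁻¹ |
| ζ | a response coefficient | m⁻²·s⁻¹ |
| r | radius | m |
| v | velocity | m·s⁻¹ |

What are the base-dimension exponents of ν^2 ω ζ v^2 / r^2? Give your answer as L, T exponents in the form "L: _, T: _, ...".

L: 2, T: -6

Collect each base-dimension exponent across the product:
  L: 2·(2) + (0) + (-2) − 2·(1) + 2·(1) = 2
  T: 2·(-1) + (-1) + (-1) − 2·(0) + 2·(-1) = -6
So the dimensions are [L² T⁻⁶].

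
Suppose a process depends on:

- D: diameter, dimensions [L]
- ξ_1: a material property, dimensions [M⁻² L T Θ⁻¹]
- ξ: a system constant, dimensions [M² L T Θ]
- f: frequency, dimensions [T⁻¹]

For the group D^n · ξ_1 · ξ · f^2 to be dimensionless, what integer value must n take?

Balance the L exponent: (1)·n from D, plus (1) + (1) + 2·(0) = 2 from the rest, must sum to zero.
n + 2 = 0, so n = -2.

-2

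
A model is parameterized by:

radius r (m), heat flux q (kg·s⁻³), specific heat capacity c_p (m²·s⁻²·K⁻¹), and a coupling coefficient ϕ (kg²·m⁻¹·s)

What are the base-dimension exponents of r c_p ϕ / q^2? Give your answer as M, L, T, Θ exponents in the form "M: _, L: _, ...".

M: 0, L: 2, T: 5, Θ: -1

Collect each base-dimension exponent across the product:
  M: (0) − 2·(1) + (0) + (2) = 0
  L: (1) − 2·(0) + (2) + (-1) = 2
  T: (0) − 2·(-3) + (-2) + (1) = 5
  Θ: (0) − 2·(0) + (-1) + (0) = -1
So the dimensions are [L² T⁵ Θ⁻¹].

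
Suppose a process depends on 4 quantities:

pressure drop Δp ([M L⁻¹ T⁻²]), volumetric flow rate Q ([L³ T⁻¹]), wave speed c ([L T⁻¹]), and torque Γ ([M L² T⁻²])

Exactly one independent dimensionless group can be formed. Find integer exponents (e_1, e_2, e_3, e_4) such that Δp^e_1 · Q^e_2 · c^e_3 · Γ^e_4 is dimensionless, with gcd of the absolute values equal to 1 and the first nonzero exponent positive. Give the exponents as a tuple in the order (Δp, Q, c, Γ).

M: e_1·(1) + e_2·(0) + e_3·(0) + e_4·(1) = 0
L: e_1·(-1) + e_2·(3) + e_3·(1) + e_4·(2) = 0
T: e_1·(-2) + e_2·(-1) + e_3·(-1) + e_4·(-2) = 0
Solving this homogeneous linear system for the smallest-integer solution (first nonzero entry positive) gives (2, 3, -3, -2).

(2, 3, -3, -2)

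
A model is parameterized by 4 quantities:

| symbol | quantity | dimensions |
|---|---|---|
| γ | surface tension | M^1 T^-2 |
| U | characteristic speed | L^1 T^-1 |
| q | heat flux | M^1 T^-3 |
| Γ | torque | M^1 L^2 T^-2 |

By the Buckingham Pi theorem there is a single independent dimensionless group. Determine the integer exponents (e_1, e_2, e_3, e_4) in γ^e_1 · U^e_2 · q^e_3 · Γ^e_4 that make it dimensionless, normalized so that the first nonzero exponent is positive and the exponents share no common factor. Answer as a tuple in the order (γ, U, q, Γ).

M: e_1·(1) + e_2·(0) + e_3·(1) + e_4·(1) = 0
L: e_1·(0) + e_2·(1) + e_3·(0) + e_4·(2) = 0
T: e_1·(-2) + e_2·(-1) + e_3·(-3) + e_4·(-2) = 0
Solving this homogeneous linear system for the smallest-integer solution (first nonzero entry positive) gives (3, 2, -2, -1).

(3, 2, -2, -1)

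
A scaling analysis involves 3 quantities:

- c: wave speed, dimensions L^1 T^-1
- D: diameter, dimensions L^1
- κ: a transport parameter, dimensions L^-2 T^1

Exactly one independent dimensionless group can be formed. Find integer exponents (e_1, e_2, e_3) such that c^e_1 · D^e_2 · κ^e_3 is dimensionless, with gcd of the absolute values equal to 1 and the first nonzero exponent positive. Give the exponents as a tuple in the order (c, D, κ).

(1, 1, 1)

L: e_1·(1) + e_2·(1) + e_3·(-2) = 0
T: e_1·(-1) + e_2·(0) + e_3·(1) = 0
Solving this homogeneous linear system for the smallest-integer solution (first nonzero entry positive) gives (1, 1, 1).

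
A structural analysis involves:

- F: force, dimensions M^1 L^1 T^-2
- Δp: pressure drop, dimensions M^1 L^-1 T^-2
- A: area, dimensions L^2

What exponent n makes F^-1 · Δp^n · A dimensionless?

Balance the M exponent: (1)·n from Δp, plus −(1) + (0) = -1 from the rest, must sum to zero.
n − 1 = 0, so n = 1.

1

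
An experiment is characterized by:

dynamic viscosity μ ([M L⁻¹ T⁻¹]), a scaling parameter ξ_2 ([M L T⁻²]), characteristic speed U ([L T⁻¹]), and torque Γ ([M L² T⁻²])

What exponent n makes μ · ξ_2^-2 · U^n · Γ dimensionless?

1

Balance the L exponent: (1)·n from U, plus (-1) − 2·(1) + (2) = -1 from the rest, must sum to zero.
n − 1 = 0, so n = 1.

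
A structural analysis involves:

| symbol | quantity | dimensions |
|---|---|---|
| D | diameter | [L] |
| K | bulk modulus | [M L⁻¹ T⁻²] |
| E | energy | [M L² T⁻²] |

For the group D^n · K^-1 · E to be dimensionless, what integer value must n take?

-3

Balance the L exponent: (1)·n from D, plus −(-1) + (2) = 3 from the rest, must sum to zero.
n + 3 = 0, so n = -3.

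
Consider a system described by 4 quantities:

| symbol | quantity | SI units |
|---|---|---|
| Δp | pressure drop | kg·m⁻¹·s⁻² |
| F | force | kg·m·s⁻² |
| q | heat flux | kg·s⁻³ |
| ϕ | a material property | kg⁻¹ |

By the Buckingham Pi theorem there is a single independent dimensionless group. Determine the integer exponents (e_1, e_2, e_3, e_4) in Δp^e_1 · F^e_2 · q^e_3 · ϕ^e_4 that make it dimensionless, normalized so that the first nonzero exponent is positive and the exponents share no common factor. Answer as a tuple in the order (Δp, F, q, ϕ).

(3, 3, -4, 2)

M: e_1·(1) + e_2·(1) + e_3·(1) + e_4·(-1) = 0
L: e_1·(-1) + e_2·(1) + e_3·(0) + e_4·(0) = 0
T: e_1·(-2) + e_2·(-2) + e_3·(-3) + e_4·(0) = 0
Solving this homogeneous linear system for the smallest-integer solution (first nonzero entry positive) gives (3, 3, -4, 2).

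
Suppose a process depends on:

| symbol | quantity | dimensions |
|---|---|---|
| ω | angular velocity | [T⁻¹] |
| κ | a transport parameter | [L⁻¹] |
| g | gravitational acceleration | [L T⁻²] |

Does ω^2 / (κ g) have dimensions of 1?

yes

Sum the exponent of each base dimension across the product:
  L: 2·[ω]_L − [κ]_L − [g]_L = 2·(0) − (-1) − (1) = 0
  T: 2·[ω]_T − [κ]_T − [g]_T = 2·(-1) − (0) − (-2) = 0
All base exponents vanish — dimensionless.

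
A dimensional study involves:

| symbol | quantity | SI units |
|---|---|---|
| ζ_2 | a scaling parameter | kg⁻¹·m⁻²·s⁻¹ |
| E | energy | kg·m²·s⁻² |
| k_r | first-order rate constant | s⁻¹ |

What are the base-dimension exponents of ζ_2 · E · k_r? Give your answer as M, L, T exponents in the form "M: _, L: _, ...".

M: 0, L: 0, T: -4

Collect each base-dimension exponent across the product:
  M: (-1) + (1) + (0) = 0
  L: (-2) + (2) + (0) = 0
  T: (-1) + (-2) + (-1) = -4
So the dimensions are [T⁻⁴].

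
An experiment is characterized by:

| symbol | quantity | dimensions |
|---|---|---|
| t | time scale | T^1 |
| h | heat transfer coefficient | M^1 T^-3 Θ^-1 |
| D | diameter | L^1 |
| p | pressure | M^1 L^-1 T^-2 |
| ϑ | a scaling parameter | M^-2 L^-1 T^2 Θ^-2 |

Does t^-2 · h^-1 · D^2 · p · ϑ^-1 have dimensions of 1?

Sum the exponent of each base dimension across the product:
  M: −2·[t]_M − [h]_M + 2·[D]_M + [p]_M − [ϑ]_M = −2·(0) − (1) + 2·(0) + (1) − (-2) = 2
  L: −2·[t]_L − [h]_L + 2·[D]_L + [p]_L − [ϑ]_L = −2·(0) − (0) + 2·(1) + (-1) − (-1) = 2
  T: −2·[t]_T − [h]_T + 2·[D]_T + [p]_T − [ϑ]_T = −2·(1) − (-3) + 2·(0) + (-2) − (2) = -3
  Θ: −2·[t]_Θ − [h]_Θ + 2·[D]_Θ + [p]_Θ − [ϑ]_Θ = −2·(0) − (-1) + 2·(0) + (0) − (-2) = 3
Net dimensions [M² L² T⁻³ Θ³] ≠ [1] — not dimensionless.

no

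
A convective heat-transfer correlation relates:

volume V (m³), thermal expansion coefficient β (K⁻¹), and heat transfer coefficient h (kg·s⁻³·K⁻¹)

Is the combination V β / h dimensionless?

Sum the exponent of each base dimension across the product:
  M: [V]_M + [β]_M − [h]_M = (0) + (0) − (1) = -1
  L: [V]_L + [β]_L − [h]_L = (3) + (0) − (0) = 3
  T: [V]_T + [β]_T − [h]_T = (0) + (0) − (-3) = 3
  Θ: [V]_Θ + [β]_Θ − [h]_Θ = (0) + (-1) − (-1) = 0
Net dimensions [M⁻¹ L³ T³] ≠ [1] — not dimensionless.

no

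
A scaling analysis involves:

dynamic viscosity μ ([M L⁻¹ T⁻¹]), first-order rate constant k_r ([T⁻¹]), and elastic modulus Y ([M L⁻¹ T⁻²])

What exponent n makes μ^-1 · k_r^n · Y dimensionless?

Balance the T exponent: (-1)·n from k_r, plus −(-1) + (-2) = -1 from the rest, must sum to zero.
−n − 1 = 0, so n = -1.

-1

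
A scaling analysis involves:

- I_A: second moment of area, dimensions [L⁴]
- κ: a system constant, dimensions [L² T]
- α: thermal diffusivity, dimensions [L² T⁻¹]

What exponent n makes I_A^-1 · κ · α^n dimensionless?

Balance the L exponent: (2)·n from α, plus −(4) + (2) = -2 from the rest, must sum to zero.
2n − 2 = 0, so n = 1.

1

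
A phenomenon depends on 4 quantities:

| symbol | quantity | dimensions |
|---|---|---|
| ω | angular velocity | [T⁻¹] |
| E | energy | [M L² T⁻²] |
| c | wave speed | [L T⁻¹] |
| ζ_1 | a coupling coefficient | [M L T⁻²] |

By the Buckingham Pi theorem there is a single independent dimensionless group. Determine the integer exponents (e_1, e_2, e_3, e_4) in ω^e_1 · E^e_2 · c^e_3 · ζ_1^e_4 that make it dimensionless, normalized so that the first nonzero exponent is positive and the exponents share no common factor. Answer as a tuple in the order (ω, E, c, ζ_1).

(1, 1, -1, -1)

M: e_1·(0) + e_2·(1) + e_3·(0) + e_4·(1) = 0
L: e_1·(0) + e_2·(2) + e_3·(1) + e_4·(1) = 0
T: e_1·(-1) + e_2·(-2) + e_3·(-1) + e_4·(-2) = 0
Solving this homogeneous linear system for the smallest-integer solution (first nonzero entry positive) gives (1, 1, -1, -1).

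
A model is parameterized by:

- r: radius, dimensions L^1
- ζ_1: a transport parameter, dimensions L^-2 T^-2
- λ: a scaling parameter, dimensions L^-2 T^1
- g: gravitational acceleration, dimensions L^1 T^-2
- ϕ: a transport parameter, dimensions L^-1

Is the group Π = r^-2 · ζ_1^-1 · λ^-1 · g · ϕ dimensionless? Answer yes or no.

no

Sum the exponent of each base dimension across the product:
  L: −2·[r]_L − [ζ_1]_L − [λ]_L + [g]_L + [ϕ]_L = −2·(1) − (-2) − (-2) + (1) + (-1) = 2
  T: −2·[r]_T − [ζ_1]_T − [λ]_T + [g]_T + [ϕ]_T = −2·(0) − (-2) − (1) + (-2) + (0) = -1
Net dimensions [L² T⁻¹] ≠ [1] — not dimensionless.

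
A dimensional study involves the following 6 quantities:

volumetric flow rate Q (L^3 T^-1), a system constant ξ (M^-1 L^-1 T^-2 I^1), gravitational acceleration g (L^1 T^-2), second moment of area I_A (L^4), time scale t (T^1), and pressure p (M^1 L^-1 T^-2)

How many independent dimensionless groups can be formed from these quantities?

There are 6 variables and 4 base dimensions (M, L, T, I).
The dimension matrix has rank 4.
Independent dimensionless groups: 6 − 4 = 2.

2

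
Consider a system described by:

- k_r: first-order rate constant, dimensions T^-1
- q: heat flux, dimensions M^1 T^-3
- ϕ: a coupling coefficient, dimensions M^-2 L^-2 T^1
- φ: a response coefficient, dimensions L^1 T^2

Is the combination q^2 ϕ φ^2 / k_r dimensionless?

yes

Sum the exponent of each base dimension across the product:
  M: −[k_r]_M + 2·[q]_M + [ϕ]_M + 2·[φ]_M = −(0) + 2·(1) + (-2) + 2·(0) = 0
  L: −[k_r]_L + 2·[q]_L + [ϕ]_L + 2·[φ]_L = −(0) + 2·(0) + (-2) + 2·(1) = 0
  T: −[k_r]_T + 2·[q]_T + [ϕ]_T + 2·[φ]_T = −(-1) + 2·(-3) + (1) + 2·(2) = 0
All base exponents vanish — dimensionless.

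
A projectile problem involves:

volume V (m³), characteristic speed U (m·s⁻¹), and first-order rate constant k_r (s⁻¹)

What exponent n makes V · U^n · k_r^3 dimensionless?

-3

Balance the L exponent: (1)·n from U, plus (3) + 3·(0) = 3 from the rest, must sum to zero.
n + 3 = 0, so n = -3.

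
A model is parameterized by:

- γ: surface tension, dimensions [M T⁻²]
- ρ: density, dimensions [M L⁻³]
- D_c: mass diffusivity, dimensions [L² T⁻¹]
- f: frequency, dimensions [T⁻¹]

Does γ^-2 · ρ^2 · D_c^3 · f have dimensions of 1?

Sum the exponent of each base dimension across the product:
  M: −2·[γ]_M + 2·[ρ]_M + 3·[D_c]_M + [f]_M = −2·(1) + 2·(1) + 3·(0) + (0) = 0
  L: −2·[γ]_L + 2·[ρ]_L + 3·[D_c]_L + [f]_L = −2·(0) + 2·(-3) + 3·(2) + (0) = 0
  T: −2·[γ]_T + 2·[ρ]_T + 3·[D_c]_T + [f]_T = −2·(-2) + 2·(0) + 3·(-1) + (-1) = 0
All base exponents vanish — dimensionless.

yes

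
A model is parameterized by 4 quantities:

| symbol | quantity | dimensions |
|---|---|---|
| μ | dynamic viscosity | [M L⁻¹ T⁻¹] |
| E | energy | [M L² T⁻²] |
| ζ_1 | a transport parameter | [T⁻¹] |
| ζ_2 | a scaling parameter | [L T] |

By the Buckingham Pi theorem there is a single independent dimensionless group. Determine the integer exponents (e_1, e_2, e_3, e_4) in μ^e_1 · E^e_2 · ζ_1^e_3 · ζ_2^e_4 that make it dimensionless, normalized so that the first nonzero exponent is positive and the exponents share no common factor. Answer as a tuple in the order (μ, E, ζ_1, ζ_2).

M: e_1·(1) + e_2·(1) + e_3·(0) + e_4·(0) = 0
L: e_1·(-1) + e_2·(2) + e_3·(0) + e_4·(1) = 0
T: e_1·(-1) + e_2·(-2) + e_3·(-1) + e_4·(1) = 0
Solving this homogeneous linear system for the smallest-integer solution (first nonzero entry positive) gives (1, -1, 4, 3).

(1, -1, 4, 3)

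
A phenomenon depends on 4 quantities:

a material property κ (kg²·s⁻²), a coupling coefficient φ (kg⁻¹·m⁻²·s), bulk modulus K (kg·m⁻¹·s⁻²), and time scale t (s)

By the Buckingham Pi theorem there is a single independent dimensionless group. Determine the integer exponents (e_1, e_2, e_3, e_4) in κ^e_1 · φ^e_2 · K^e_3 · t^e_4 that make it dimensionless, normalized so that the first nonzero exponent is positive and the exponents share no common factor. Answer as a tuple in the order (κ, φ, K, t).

(3, 2, -4, -4)

M: e_1·(2) + e_2·(-1) + e_3·(1) + e_4·(0) = 0
L: e_1·(0) + e_2·(-2) + e_3·(-1) + e_4·(0) = 0
T: e_1·(-2) + e_2·(1) + e_3·(-2) + e_4·(1) = 0
Solving this homogeneous linear system for the smallest-integer solution (first nonzero entry positive) gives (3, 2, -4, -4).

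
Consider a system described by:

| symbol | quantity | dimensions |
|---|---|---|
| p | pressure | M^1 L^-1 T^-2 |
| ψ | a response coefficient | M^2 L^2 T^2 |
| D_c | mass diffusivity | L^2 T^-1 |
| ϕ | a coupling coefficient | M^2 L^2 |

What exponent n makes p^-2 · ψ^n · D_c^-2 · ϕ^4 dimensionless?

Balance the M exponent: (2)·n from ψ, plus −2·(1) − 2·(0) + 4·(2) = 6 from the rest, must sum to zero.
2n + 6 = 0, so n = -3.

-3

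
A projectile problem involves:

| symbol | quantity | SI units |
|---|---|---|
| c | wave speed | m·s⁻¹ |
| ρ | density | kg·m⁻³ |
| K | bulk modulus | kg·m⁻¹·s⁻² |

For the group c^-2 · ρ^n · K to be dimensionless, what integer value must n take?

-1

Balance the M exponent: (1)·n from ρ, plus −2·(0) + (1) = 1 from the rest, must sum to zero.
n + 1 = 0, so n = -1.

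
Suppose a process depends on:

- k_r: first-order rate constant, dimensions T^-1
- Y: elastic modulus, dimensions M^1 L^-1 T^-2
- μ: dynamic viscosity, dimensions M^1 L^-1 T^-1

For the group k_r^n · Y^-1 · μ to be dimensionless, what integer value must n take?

Balance the T exponent: (-1)·n from k_r, plus −(-2) + (-1) = 1 from the rest, must sum to zero.
−n + 1 = 0, so n = 1.

1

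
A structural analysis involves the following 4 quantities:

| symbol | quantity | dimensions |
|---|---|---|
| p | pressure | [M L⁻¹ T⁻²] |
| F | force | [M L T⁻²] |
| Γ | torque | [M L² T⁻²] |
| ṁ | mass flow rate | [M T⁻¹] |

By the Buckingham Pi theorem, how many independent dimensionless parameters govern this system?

There are 4 variables and 3 base dimensions (M, L, T).
The dimension matrix has rank 3.
Independent dimensionless groups: 4 − 3 = 1.

1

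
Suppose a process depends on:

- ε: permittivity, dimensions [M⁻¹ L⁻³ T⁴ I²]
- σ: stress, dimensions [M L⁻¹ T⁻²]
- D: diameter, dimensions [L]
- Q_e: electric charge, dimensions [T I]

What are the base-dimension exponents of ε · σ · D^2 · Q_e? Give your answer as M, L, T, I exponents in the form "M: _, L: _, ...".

M: 0, L: -2, T: 3, I: 3

Collect each base-dimension exponent across the product:
  M: (-1) + (1) + 2·(0) + (0) = 0
  L: (-3) + (-1) + 2·(1) + (0) = -2
  T: (4) + (-2) + 2·(0) + (1) = 3
  I: (2) + (0) + 2·(0) + (1) = 3
So the dimensions are [L⁻² T³ I³].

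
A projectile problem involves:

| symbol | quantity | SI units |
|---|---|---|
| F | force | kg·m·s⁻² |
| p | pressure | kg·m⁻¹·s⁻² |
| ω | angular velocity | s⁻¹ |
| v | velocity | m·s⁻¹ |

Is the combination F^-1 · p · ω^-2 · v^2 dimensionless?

Sum the exponent of each base dimension across the product:
  M: −[F]_M + [p]_M − 2·[ω]_M + 2·[v]_M = −(1) + (1) − 2·(0) + 2·(0) = 0
  L: −[F]_L + [p]_L − 2·[ω]_L + 2·[v]_L = −(1) + (-1) − 2·(0) + 2·(1) = 0
  T: −[F]_T + [p]_T − 2·[ω]_T + 2·[v]_T = −(-2) + (-2) − 2·(-1) + 2·(-1) = 0
All base exponents vanish — dimensionless.

yes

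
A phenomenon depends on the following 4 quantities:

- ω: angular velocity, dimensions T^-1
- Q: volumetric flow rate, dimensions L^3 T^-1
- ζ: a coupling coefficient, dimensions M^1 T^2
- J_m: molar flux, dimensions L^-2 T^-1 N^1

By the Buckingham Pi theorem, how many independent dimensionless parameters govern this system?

0

There are 4 variables and 4 base dimensions (M, L, T, N).
The dimension matrix has rank 4.
Independent dimensionless groups: 4 − 4 = 0.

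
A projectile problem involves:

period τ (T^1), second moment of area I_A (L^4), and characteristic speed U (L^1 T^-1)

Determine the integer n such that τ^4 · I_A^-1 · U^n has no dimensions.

Balance the L exponent: (1)·n from U, plus 4·(0) − (4) = -4 from the rest, must sum to zero.
n − 4 = 0, so n = 4.

4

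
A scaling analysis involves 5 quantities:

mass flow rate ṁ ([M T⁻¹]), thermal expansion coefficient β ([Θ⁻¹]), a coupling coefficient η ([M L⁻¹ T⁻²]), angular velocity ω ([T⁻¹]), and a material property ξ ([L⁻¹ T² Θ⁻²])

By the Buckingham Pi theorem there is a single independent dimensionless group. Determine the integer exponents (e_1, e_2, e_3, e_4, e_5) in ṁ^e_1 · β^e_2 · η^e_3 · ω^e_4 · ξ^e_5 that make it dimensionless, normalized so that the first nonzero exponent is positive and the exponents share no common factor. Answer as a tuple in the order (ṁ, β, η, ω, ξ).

(1, -2, -1, 3, 1)

M: e_1·(1) + e_2·(0) + e_3·(1) + e_4·(0) + e_5·(0) = 0
L: e_1·(0) + e_2·(0) + e_3·(-1) + e_4·(0) + e_5·(-1) = 0
T: e_1·(-1) + e_2·(0) + e_3·(-2) + e_4·(-1) + e_5·(2) = 0
Θ: e_1·(0) + e_2·(-1) + e_3·(0) + e_4·(0) + e_5·(-2) = 0
Solving this homogeneous linear system for the smallest-integer solution (first nonzero entry positive) gives (1, -2, -1, 3, 1).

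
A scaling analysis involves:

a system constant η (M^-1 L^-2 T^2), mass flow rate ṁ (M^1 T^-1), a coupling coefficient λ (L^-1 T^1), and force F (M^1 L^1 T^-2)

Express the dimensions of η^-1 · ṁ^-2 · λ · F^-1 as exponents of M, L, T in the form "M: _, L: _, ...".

Collect each base-dimension exponent across the product:
  M: −(-1) − 2·(1) + (0) − (1) = -2
  L: −(-2) − 2·(0) + (-1) − (1) = 0
  T: −(2) − 2·(-1) + (1) − (-2) = 3
So the dimensions are [M⁻² T³].

M: -2, L: 0, T: 3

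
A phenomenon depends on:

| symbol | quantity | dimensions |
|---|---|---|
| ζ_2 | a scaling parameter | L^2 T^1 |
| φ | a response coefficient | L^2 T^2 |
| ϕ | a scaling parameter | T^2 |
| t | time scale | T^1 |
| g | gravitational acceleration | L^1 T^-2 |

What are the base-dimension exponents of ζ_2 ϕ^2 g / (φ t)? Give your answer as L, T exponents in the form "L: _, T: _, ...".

Collect each base-dimension exponent across the product:
  L: (2) − (2) + 2·(0) − (0) + (1) = 1
  T: (1) − (2) + 2·(2) − (1) + (-2) = 0
So the dimensions are [L].

L: 1, T: 0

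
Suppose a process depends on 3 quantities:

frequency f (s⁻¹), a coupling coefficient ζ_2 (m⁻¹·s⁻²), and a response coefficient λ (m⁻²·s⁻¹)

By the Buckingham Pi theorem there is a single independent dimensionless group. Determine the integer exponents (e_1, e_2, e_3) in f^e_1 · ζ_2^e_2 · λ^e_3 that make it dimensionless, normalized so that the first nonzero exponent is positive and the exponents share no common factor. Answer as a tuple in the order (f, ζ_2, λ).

L: e_1·(0) + e_2·(-1) + e_3·(-2) = 0
T: e_1·(-1) + e_2·(-2) + e_3·(-1) = 0
Solving this homogeneous linear system for the smallest-integer solution (first nonzero entry positive) gives (3, -2, 1).

(3, -2, 1)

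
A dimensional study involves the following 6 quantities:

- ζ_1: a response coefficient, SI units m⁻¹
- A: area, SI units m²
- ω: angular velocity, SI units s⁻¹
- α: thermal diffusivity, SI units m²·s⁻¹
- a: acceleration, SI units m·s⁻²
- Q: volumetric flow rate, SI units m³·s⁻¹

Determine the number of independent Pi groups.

There are 6 variables and 2 base dimensions (L, T).
The dimension matrix has rank 2.
Independent dimensionless groups: 6 − 2 = 4.

4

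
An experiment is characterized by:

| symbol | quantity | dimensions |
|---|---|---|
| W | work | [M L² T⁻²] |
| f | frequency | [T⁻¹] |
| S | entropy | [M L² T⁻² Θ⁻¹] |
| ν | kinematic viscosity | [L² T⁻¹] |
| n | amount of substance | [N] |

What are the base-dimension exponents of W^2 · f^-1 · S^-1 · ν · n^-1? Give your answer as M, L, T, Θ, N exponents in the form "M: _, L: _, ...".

M: 1, L: 4, T: -2, Θ: 1, N: -1

Collect each base-dimension exponent across the product:
  M: 2·(1) − (0) − (1) + (0) − (0) = 1
  L: 2·(2) − (0) − (2) + (2) − (0) = 4
  T: 2·(-2) − (-1) − (-2) + (-1) − (0) = -2
  Θ: 2·(0) − (0) − (-1) + (0) − (0) = 1
  N: 2·(0) − (0) − (0) + (0) − (1) = -1
So the dimensions are [M L⁴ T⁻² Θ N⁻¹].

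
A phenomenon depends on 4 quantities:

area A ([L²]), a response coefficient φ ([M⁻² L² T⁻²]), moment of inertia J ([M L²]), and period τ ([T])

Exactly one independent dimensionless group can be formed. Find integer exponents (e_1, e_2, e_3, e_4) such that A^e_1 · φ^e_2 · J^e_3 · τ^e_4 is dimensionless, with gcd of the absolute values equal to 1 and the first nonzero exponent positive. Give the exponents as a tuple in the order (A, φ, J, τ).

(3, -1, -2, -2)

M: e_1·(0) + e_2·(-2) + e_3·(1) + e_4·(0) = 0
L: e_1·(2) + e_2·(2) + e_3·(2) + e_4·(0) = 0
T: e_1·(0) + e_2·(-2) + e_3·(0) + e_4·(1) = 0
Solving this homogeneous linear system for the smallest-integer solution (first nonzero entry positive) gives (3, -1, -2, -2).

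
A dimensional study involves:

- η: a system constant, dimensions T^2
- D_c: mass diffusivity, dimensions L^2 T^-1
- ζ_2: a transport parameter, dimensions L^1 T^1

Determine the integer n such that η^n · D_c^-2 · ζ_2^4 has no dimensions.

Balance the T exponent: (2)·n from η, plus −2·(-1) + 4·(1) = 6 from the rest, must sum to zero.
2n + 6 = 0, so n = -3.

-3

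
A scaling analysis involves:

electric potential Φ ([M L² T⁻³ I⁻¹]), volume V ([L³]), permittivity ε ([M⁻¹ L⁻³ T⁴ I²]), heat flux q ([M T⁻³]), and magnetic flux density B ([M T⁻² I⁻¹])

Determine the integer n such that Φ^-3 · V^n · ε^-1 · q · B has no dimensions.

1

Balance the L exponent: (3)·n from V, plus −3·(2) − (-3) + (0) + (0) = -3 from the rest, must sum to zero.
3n − 3 = 0, so n = 1.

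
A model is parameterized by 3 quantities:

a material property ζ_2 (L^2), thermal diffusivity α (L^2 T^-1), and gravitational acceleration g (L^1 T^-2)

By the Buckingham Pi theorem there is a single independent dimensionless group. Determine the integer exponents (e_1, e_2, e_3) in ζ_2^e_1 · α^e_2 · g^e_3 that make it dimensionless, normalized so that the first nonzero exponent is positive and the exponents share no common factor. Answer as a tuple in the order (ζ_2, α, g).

L: e_1·(2) + e_2·(2) + e_3·(1) = 0
T: e_1·(0) + e_2·(-1) + e_3·(-2) = 0
Solving this homogeneous linear system for the smallest-integer solution (first nonzero entry positive) gives (3, -4, 2).

(3, -4, 2)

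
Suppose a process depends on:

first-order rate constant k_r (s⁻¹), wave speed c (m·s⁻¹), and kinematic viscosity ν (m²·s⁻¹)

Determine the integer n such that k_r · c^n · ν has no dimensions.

Balance the L exponent: (1)·n from c, plus (0) + (2) = 2 from the rest, must sum to zero.
n + 2 = 0, so n = -2.

-2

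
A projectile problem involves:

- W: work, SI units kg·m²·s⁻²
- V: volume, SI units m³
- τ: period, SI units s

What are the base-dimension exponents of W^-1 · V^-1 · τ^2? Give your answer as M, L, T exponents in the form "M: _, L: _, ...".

M: -1, L: -5, T: 4

Collect each base-dimension exponent across the product:
  M: −(1) − (0) + 2·(0) = -1
  L: −(2) − (3) + 2·(0) = -5
  T: −(-2) − (0) + 2·(1) = 4
So the dimensions are [M⁻¹ L⁻⁵ T⁴].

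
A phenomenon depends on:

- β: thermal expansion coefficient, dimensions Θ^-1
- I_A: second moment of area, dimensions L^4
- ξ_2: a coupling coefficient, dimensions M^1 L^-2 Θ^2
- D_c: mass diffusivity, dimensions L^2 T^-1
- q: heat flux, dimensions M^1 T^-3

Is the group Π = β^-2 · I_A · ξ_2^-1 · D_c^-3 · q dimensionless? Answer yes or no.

yes

Sum the exponent of each base dimension across the product:
  M: −2·[β]_M + [I_A]_M − [ξ_2]_M − 3·[D_c]_M + [q]_M = −2·(0) + (0) − (1) − 3·(0) + (1) = 0
  L: −2·[β]_L + [I_A]_L − [ξ_2]_L − 3·[D_c]_L + [q]_L = −2·(0) + (4) − (-2) − 3·(2) + (0) = 0
  T: −2·[β]_T + [I_A]_T − [ξ_2]_T − 3·[D_c]_T + [q]_T = −2·(0) + (0) − (0) − 3·(-1) + (-3) = 0
  Θ: −2·[β]_Θ + [I_A]_Θ − [ξ_2]_Θ − 3·[D_c]_Θ + [q]_Θ = −2·(-1) + (0) − (2) − 3·(0) + (0) = 0
All base exponents vanish — dimensionless.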